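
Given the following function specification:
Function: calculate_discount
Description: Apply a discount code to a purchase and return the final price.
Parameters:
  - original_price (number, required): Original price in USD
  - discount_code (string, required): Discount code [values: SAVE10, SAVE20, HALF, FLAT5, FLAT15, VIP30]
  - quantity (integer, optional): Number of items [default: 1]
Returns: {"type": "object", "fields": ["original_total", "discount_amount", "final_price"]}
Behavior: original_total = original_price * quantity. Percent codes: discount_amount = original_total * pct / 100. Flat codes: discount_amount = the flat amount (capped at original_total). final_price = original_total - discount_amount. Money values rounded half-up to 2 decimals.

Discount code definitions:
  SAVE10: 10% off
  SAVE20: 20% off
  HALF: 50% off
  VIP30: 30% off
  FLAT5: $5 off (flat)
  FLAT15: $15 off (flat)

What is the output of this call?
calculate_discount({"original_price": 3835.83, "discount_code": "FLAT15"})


Defaults applied: quantity=1
original_total = 3835.83 * 1 = 3835.83
FLAT15 = $15 flat: discount_amount = min(15.00, 3835.83) = 15.00
final_price = 3835.83 - 15.00 = 3820.83
Output:
{"original_total": 3835.83, "discount_amount": 15.0, "final_price": 3820.83}


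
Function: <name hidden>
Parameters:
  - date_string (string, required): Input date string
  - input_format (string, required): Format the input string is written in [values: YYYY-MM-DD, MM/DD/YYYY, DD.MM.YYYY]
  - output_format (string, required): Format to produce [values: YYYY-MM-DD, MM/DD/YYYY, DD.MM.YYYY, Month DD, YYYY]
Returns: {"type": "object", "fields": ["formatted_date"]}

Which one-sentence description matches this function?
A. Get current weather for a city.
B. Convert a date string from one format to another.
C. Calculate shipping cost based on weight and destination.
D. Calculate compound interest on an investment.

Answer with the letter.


Parameters date_string, input_format, output_format and return ["formatted_date"] fit: Convert a date string from one format to another.
B


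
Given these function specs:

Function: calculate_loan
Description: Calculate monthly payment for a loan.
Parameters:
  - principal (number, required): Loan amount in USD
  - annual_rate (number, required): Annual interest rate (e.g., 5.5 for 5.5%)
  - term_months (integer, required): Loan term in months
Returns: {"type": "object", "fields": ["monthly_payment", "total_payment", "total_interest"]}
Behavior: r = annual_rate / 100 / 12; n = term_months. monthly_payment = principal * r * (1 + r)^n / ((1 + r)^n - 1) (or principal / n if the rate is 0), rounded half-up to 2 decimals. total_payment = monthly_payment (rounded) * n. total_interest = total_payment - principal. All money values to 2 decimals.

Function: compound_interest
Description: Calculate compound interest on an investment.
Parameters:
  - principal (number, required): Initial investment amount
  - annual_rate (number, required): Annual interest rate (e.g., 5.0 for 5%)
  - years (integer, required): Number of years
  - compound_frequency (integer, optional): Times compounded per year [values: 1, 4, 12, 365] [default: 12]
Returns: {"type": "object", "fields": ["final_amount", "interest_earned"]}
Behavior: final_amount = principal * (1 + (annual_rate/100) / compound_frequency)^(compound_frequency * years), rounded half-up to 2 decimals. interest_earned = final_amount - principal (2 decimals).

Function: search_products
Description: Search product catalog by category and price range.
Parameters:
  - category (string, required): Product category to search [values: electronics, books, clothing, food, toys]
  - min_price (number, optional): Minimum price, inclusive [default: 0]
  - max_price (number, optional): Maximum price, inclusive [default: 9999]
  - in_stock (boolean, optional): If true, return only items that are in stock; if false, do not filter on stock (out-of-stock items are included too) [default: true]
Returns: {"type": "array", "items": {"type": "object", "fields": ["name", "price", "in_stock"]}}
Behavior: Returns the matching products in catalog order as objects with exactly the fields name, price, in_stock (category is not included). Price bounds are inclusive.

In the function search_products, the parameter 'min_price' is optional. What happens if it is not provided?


The search_products spec declares:
  - min_price (number, optional): Minimum price, inclusive [default: 0]
It defaults to 0


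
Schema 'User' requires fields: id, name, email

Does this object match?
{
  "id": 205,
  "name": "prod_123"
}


Checking required fields...
Missing: email
Invalid - missing required field 'email'


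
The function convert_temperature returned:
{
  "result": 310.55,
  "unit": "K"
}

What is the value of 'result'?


310.55


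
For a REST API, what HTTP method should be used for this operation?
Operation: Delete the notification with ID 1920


GET = read, POST = create, PUT = update/replace, DELETE = remove
This operation is a removal.
DELETE


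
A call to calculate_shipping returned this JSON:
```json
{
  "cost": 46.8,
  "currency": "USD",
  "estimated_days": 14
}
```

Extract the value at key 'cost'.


46.8


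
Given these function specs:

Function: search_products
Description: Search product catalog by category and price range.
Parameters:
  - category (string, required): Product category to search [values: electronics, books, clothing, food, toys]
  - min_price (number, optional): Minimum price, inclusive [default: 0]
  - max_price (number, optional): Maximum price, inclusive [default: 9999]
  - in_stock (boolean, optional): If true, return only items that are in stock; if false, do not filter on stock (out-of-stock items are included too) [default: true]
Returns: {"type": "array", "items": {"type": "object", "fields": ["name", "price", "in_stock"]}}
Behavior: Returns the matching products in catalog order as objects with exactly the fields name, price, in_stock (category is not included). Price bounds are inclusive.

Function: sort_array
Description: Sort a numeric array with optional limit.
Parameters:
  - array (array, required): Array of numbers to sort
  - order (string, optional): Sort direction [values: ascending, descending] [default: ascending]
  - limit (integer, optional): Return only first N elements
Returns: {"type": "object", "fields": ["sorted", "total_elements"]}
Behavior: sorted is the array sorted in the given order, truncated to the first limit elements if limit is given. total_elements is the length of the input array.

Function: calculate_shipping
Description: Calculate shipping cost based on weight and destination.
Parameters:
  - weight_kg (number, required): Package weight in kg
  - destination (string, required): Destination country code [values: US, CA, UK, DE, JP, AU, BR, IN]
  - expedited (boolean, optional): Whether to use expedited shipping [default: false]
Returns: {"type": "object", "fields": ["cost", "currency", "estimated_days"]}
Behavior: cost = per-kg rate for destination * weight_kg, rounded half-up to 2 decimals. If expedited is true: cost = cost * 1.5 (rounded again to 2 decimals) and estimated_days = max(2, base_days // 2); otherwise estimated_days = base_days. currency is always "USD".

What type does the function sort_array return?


The sort_array spec declares Returns: {"type": "object", "fields": ["sorted", "total_elements"]}
Type:
object


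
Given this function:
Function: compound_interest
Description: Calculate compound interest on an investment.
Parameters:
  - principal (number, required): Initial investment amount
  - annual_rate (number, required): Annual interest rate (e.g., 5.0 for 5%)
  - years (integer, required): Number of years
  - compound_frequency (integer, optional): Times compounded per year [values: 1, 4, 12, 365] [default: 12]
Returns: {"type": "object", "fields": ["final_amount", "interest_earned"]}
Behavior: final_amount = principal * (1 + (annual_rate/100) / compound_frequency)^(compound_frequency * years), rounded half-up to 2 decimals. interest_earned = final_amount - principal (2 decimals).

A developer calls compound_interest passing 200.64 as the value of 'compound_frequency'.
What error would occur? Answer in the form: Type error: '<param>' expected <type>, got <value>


Spec: 'compound_frequency' is declared as integer; 200.64 is a non-integer number.
Type error: 'compound_frequency' expected integer, got 200.64


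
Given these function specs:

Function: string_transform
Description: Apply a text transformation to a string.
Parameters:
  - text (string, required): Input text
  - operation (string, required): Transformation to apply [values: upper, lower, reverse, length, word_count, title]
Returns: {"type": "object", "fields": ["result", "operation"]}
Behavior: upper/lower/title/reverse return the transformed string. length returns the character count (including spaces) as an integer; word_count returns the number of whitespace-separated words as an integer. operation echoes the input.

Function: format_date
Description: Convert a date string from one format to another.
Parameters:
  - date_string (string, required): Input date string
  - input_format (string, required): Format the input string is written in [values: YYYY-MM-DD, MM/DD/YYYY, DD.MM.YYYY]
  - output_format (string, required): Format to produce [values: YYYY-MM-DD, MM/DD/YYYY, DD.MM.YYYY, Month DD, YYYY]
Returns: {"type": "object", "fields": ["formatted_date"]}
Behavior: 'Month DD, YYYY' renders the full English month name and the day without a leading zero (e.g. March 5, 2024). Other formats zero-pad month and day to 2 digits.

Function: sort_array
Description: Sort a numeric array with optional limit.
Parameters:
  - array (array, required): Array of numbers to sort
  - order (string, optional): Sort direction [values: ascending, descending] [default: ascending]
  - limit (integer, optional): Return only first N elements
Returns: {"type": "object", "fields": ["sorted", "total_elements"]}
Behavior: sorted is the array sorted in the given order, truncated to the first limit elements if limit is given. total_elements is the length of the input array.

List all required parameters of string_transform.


Parameters of string_transform and their required/optional flag:
  text: required
  operation: required
operation, text


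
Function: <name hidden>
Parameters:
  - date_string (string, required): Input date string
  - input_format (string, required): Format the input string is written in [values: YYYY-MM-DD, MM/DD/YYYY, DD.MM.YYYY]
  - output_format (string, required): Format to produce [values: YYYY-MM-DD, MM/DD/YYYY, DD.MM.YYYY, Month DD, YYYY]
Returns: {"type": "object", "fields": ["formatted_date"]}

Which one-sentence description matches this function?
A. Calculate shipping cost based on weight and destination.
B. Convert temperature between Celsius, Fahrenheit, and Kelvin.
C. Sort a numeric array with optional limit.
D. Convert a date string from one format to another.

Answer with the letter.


Parameters date_string, input_format, output_format and return ["formatted_date"] fit: Convert a date string from one format to another.
D


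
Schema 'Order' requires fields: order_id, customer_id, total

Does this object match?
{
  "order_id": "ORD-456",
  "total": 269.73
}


Checking required fields...
Missing: customer_id
Invalid - missing required field 'customer_id'


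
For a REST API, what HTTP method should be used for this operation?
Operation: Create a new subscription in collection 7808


GET = read, POST = create, PUT = update/replace, DELETE = remove
This operation is a create.
POST


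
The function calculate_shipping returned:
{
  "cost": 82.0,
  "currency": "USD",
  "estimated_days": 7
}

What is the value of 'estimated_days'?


7


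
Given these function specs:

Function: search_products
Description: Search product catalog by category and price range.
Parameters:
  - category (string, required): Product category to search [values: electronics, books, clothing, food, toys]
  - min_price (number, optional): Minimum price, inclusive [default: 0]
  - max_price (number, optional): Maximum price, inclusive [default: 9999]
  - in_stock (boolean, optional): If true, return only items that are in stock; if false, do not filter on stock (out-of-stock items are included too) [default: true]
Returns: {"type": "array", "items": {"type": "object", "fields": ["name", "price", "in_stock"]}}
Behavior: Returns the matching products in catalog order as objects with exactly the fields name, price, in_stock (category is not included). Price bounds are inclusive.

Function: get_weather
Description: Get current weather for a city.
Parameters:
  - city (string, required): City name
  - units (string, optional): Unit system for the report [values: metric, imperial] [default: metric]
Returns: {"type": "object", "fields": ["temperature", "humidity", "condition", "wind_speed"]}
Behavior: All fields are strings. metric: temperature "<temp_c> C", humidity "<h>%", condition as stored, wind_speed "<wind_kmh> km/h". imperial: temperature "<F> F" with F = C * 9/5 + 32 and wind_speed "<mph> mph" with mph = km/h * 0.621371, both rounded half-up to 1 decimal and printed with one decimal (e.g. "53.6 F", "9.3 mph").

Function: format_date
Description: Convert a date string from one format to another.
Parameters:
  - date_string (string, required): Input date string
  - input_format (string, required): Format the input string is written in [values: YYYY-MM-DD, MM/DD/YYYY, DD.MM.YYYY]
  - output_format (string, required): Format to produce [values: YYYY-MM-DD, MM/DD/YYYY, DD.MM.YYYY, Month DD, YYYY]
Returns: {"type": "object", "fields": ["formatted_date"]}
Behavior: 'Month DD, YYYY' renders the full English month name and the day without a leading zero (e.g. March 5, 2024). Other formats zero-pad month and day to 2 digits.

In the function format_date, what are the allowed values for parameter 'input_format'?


The format_date spec declares:
  - input_format (string, required): Format the input string is written in [values: YYYY-MM-DD, MM/DD/YYYY, DD.MM.YYYY]
Allowed values:
YYYY-MM-DD, MM/DD/YYYY, DD.MM.YYYY


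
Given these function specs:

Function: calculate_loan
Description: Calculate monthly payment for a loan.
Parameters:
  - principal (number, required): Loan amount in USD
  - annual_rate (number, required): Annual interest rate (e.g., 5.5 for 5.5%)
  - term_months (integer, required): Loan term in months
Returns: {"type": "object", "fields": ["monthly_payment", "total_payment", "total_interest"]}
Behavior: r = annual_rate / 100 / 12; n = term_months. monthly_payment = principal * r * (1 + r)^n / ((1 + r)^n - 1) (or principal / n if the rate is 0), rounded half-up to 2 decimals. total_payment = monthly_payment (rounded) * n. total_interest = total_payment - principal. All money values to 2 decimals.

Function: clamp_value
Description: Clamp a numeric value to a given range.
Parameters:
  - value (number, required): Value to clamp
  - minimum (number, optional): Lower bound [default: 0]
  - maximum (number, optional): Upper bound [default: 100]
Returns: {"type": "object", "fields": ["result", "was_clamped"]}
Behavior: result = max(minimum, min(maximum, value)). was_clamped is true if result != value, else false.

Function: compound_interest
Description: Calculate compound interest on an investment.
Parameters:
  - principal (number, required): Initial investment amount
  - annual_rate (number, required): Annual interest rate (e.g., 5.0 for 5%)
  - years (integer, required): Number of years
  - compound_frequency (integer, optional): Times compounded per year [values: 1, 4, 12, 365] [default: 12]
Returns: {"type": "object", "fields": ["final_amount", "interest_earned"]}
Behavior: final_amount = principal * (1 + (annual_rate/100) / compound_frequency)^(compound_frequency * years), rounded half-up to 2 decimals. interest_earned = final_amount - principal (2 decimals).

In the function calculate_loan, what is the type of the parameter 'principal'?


The calculate_loan spec declares:
  - principal (number, required): Loan amount in USD
Type:
number


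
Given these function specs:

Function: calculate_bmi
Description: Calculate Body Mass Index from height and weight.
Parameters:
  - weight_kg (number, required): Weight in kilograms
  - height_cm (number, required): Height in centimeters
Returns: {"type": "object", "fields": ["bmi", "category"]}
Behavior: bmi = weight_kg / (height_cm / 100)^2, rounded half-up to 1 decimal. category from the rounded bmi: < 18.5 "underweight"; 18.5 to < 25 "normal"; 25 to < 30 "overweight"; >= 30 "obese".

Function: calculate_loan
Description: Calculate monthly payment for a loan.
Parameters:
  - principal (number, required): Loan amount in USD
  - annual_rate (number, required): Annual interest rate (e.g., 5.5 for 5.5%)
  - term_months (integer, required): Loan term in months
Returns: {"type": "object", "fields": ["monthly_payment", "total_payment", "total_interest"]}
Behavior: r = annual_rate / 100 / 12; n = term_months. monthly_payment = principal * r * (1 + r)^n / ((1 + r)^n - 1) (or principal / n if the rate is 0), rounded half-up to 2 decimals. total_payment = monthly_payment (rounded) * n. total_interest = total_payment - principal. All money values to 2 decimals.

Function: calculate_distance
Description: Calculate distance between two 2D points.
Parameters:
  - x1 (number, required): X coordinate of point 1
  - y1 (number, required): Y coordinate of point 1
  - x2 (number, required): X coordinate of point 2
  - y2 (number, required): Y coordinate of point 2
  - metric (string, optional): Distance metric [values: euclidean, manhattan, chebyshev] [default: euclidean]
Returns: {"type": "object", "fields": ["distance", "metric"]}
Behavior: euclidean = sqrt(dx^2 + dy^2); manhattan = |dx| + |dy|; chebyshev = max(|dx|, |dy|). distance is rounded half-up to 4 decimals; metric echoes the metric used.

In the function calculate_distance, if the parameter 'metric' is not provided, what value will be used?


The calculate_distance spec declares:
  - metric (string, optional): Distance metric [values: euclidean, manhattan, chebyshev] [default: euclidean]
Default:
euclidean


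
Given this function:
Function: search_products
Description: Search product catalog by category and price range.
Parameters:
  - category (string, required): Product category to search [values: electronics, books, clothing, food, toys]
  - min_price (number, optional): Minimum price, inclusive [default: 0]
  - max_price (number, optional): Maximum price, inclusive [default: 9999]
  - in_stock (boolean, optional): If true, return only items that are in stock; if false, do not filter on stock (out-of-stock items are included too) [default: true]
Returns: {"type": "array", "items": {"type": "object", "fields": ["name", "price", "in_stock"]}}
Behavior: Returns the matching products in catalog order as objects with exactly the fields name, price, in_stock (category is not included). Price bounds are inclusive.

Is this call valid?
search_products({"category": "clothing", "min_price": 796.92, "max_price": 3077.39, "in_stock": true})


Checking all required parameters present and types match... All valid.
Valid


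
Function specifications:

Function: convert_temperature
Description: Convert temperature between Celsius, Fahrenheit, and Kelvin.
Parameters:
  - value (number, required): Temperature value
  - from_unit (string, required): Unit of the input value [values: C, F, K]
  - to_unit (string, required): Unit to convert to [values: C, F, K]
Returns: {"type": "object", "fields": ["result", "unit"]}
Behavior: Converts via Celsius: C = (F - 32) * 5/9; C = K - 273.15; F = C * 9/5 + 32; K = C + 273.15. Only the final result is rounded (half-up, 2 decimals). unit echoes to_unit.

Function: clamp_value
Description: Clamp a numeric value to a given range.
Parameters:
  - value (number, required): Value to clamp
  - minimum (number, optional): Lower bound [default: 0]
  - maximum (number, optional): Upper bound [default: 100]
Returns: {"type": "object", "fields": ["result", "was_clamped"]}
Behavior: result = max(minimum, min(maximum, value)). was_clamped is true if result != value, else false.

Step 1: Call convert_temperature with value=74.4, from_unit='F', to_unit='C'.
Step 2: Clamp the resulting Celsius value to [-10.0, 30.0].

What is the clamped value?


Step 1: convert_temperature(value=74.4, from_unit=F, to_unit=C)
  To C: (74.4 - 32) * 5/9 = 23.555556
  Target is C: 23.555556
  Round to 2 decimals: 23.56
  -> result = 23.56 C
Step 2: clamp_value(value=23.56, minimum=-10.0, maximum=30.0)
  result = max(-10.0, min(30.0, 23.56)) = max(-10.0, 23.56) = 23.56
  was_clamped = (23.56 != 23.56) = false
  -> result = 23.56
23.56


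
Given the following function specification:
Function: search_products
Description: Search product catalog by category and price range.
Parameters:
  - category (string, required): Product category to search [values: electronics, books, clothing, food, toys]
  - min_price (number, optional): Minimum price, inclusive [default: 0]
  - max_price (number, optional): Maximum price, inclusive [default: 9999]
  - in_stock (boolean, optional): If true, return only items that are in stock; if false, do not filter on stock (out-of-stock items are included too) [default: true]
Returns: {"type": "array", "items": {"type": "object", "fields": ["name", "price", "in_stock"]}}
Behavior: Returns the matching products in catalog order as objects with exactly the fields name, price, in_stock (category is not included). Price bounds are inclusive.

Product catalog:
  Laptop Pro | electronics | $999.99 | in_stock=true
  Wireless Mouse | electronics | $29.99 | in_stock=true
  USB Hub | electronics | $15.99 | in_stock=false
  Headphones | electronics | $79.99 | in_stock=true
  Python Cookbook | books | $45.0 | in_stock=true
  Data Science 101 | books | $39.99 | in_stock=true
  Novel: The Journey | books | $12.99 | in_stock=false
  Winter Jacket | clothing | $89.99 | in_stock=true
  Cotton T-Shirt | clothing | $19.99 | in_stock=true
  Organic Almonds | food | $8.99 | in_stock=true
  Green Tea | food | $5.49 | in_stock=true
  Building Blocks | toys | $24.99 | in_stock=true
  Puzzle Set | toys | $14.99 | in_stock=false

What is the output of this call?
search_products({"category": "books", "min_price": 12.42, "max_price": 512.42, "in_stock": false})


Filter: category=books, 12.42 <= price <= 512.42, in_stock=false so stock is not filtered
  Python Cookbook ($45.0): keep
  Data Science 101 ($39.99): keep
  Novel: The Journey ($12.99): keep
Output:
[{"name": "Python Cookbook", "price": 45.0, "in_stock": true}, {"name": "Data Science 101", "price": 39.99, "in_stock": true}, {"name": "Novel: The Journey", "price": 12.99, "in_stock": false}]


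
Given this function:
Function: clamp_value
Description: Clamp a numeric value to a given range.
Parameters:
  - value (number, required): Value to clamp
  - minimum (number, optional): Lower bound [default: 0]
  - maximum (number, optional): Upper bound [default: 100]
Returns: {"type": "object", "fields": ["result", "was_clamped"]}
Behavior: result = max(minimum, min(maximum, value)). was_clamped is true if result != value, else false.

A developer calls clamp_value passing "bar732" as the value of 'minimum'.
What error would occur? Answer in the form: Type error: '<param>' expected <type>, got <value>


Spec: 'minimum' is declared as number; "bar732" is a string.
Type error: 'minimum' expected number, got "bar732"


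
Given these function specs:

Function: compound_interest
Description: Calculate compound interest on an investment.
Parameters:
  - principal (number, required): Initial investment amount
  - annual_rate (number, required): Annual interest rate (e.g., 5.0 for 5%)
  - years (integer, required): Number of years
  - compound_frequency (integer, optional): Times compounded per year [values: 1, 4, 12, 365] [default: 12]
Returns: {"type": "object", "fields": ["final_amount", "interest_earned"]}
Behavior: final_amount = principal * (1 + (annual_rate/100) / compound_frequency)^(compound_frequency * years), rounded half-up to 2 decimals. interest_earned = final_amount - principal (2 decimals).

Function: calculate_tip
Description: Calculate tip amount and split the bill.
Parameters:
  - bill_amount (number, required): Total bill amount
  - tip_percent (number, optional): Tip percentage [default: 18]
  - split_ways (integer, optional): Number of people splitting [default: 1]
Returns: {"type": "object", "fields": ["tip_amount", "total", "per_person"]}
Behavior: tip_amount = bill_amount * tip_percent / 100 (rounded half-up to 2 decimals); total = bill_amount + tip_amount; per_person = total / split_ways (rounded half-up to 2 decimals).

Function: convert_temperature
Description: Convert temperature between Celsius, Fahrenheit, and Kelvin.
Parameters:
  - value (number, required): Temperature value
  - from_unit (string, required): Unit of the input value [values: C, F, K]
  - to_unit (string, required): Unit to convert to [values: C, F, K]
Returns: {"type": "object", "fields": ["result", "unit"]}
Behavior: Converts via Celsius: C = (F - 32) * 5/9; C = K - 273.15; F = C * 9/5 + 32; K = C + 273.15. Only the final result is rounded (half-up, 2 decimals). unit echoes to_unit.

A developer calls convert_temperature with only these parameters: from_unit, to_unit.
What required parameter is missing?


Required parameters: value, from_unit, to_unit
Provided: from_unit, to_unit
Missing: value
value


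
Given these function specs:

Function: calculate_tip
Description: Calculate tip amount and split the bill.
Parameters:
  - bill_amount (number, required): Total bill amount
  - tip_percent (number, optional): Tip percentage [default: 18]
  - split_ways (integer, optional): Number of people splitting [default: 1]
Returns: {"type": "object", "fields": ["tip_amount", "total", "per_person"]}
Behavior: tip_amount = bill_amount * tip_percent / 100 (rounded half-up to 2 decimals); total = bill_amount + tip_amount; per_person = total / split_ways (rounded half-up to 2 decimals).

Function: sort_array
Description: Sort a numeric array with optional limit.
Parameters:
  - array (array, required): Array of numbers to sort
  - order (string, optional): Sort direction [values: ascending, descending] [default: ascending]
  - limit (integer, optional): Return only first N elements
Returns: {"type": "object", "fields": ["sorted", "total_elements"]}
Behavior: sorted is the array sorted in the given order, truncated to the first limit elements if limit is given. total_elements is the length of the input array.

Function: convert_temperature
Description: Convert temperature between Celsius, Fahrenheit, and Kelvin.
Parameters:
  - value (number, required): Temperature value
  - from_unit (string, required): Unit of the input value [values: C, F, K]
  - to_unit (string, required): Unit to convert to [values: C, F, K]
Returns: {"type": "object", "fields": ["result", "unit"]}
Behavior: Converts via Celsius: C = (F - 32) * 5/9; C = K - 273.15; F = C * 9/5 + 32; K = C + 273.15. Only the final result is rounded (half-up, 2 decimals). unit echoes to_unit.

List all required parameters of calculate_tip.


Parameters of calculate_tip and their required/optional flag:
  bill_amount: required
  tip_percent: optional
  split_ways: optional
bill_amount


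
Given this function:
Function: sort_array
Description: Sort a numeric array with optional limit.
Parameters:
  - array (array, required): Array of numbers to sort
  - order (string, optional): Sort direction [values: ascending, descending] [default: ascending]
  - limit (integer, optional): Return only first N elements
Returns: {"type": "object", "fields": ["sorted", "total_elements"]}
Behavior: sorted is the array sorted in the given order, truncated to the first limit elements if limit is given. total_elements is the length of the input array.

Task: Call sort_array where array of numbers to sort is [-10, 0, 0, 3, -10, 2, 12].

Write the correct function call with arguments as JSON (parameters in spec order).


Mapping each described value to its parameter name:
  'Array of numbers to sort' -> array = [-10, 0, 0, 3, -10, 2, 12]
sort_array({"array": [-10, 0, 0, 3, -10, 2, 12]})


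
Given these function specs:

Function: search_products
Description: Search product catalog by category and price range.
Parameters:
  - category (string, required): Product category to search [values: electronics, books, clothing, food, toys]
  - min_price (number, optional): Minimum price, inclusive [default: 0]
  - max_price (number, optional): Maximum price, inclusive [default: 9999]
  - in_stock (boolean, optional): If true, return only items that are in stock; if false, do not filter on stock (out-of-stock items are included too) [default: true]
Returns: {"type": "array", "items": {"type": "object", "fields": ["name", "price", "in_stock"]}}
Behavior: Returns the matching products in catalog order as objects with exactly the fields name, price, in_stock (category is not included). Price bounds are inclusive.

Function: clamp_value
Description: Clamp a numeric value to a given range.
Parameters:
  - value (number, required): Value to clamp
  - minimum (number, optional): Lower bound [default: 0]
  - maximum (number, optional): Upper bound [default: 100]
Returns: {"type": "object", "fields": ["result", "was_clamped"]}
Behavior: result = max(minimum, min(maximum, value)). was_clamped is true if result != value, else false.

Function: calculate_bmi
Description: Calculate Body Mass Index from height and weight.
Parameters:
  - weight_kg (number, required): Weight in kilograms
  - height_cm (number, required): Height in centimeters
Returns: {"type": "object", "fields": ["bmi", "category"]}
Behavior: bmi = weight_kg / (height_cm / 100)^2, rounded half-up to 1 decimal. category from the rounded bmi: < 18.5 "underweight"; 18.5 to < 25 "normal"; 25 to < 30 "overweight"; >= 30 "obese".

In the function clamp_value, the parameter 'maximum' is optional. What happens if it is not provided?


The clamp_value spec declares:
  - maximum (number, optional): Upper bound [default: 100]
It defaults to 100


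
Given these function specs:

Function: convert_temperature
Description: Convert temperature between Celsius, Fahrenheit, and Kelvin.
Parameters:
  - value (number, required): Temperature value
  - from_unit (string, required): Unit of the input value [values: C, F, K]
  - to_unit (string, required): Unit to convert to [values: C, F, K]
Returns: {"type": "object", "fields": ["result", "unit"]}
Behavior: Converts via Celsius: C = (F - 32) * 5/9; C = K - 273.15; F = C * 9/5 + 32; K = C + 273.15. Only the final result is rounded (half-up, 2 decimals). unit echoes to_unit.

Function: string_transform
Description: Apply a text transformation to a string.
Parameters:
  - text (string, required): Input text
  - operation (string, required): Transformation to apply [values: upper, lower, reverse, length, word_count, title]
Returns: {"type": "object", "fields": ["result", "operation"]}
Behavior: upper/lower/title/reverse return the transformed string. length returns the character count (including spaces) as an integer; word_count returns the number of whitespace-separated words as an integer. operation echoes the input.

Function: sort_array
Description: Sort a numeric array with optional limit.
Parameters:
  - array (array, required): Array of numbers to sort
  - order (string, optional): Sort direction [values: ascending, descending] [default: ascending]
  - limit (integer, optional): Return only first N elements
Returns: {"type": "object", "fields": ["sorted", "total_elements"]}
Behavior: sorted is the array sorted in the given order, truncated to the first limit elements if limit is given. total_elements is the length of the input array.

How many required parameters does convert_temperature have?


Parameters of convert_temperature: value (required), from_unit (required), to_unit (required)
Required count:
3


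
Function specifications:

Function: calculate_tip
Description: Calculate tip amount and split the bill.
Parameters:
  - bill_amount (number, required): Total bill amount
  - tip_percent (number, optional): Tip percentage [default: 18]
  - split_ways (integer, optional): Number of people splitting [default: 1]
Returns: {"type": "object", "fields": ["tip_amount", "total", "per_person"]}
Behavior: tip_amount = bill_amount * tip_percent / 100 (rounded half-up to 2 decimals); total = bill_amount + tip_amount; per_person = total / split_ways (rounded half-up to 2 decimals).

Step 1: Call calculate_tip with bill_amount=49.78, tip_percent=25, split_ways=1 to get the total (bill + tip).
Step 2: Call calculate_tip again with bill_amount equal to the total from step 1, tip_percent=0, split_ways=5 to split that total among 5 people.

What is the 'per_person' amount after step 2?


Step 1: calculate_tip(bill_amount=49.78, tip_percent=25, split_ways=1)
  tip_amount = 49.78 * 25/100 = 12.445 -> 12.45
  total = 49.78 + 12.45 = 62.23
  per_person = 62.23 / 1 = 62.23 -> 62.23
  -> total = 62.23
Step 2: calculate_tip(bill_amount=62.23, tip_percent=0, split_ways=5)
  tip_amount = 62.23 * 0/100 = 0 -> 0.00
  total = 62.23 + 0.00 = 62.23
  per_person = 62.23 / 5 = 12.446 -> 12.45
  -> per_person = 12.45
$12.45


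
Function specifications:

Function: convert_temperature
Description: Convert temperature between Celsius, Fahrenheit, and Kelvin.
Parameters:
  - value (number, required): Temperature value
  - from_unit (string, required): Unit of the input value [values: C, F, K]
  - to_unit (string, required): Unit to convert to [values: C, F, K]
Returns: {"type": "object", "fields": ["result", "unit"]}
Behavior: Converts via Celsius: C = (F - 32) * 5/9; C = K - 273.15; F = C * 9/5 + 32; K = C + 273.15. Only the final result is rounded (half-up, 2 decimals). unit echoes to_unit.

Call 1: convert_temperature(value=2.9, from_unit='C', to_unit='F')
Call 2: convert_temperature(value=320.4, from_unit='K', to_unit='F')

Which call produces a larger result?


Call 1:
  Input already in C: 2.9
  To F: 2.9 * 9/5 + 32 = 37.22
  Round to 2 decimals: 37.22
  -> 37.22 F
Call 2:
  To C: 320.4 - 273.15 = 47.25
  To F: 47.25 * 9/5 + 32 = 117.05
  Round to 2 decimals: 117.05
  -> 117.05 F
Call 2 (117.05 F)


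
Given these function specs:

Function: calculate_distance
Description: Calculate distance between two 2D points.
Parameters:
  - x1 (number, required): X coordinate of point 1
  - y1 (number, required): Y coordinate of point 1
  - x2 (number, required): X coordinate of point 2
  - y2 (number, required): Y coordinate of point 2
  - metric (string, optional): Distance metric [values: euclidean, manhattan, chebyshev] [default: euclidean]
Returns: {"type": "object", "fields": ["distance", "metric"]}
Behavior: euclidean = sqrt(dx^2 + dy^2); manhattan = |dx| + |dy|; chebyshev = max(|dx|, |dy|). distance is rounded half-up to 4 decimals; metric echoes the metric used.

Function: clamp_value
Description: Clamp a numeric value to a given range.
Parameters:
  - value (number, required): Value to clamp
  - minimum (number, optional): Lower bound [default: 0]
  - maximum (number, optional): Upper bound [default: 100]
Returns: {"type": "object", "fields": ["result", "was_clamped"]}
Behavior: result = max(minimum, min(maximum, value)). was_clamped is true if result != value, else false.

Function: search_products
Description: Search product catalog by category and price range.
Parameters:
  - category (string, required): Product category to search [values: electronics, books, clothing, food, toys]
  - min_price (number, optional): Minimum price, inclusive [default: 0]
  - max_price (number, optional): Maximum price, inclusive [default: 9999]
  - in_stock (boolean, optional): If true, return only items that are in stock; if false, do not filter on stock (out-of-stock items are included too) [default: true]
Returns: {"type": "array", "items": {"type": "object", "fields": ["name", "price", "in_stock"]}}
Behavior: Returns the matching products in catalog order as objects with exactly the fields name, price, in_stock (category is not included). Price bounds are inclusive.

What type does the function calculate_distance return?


The calculate_distance spec declares Returns: {"type": "object", "fields": ["distance", "metric"]}
Type:
object


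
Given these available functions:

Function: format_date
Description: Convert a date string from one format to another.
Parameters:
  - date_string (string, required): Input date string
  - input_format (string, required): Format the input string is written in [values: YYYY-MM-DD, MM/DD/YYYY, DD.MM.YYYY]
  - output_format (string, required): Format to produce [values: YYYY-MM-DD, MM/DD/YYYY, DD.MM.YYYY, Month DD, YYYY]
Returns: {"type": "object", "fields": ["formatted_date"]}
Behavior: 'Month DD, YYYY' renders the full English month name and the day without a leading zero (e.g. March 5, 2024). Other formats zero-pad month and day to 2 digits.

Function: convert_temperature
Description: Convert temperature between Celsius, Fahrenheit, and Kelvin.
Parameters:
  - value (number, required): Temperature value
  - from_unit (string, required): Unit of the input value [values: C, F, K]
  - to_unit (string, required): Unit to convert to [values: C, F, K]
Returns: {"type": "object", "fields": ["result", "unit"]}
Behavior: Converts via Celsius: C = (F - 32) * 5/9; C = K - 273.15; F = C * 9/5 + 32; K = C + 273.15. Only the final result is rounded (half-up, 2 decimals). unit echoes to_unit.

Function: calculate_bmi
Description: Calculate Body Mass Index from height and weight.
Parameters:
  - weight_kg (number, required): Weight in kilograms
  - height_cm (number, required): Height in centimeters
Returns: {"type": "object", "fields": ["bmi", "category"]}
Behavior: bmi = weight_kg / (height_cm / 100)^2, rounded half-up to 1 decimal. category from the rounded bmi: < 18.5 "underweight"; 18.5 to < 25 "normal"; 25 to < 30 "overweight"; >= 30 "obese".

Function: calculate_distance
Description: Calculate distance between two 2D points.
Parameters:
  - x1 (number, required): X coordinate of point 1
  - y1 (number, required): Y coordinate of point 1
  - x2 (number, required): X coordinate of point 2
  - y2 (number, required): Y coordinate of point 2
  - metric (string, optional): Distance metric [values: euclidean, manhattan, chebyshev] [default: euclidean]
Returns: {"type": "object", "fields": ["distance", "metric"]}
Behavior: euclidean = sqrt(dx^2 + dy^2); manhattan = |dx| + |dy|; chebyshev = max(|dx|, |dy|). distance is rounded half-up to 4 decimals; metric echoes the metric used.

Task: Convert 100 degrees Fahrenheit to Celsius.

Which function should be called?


The task needs a function whose description is: Convert temperature between Celsius, Fahrenheit, and Kelvin.
convert_temperature


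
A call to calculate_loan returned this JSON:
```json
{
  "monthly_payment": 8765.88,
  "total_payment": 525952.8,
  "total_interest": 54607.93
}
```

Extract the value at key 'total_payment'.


525952.8


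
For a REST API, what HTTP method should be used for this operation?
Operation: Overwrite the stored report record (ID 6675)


GET = read, POST = create, PUT = update/replace, DELETE = remove
This operation is an update/replace.
PUT


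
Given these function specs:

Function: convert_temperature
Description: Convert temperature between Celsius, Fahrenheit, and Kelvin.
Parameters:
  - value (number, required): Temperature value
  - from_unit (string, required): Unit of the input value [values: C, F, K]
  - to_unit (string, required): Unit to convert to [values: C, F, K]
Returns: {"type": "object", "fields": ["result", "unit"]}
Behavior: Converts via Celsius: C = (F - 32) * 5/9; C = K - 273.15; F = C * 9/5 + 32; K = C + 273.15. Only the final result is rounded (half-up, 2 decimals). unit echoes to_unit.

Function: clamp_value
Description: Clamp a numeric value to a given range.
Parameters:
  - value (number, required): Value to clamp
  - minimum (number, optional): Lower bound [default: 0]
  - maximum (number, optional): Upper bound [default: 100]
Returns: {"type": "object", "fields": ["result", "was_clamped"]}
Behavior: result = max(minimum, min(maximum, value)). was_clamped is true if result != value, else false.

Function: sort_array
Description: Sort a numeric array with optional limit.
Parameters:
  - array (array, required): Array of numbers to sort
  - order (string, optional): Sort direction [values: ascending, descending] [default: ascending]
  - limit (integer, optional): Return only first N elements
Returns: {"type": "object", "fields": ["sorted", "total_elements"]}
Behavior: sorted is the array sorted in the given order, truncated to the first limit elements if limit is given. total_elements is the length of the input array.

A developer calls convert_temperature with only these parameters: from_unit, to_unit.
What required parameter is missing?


Required parameters: value, from_unit, to_unit
Provided: from_unit, to_unit
Missing: value
value
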